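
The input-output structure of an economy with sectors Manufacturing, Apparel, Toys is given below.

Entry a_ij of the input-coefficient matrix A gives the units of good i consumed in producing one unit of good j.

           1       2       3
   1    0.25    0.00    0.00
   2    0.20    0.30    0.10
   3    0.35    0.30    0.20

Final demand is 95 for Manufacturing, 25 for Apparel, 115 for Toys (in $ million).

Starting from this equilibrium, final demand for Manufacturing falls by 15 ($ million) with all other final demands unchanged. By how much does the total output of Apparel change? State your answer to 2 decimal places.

I − A =
  [   0.75     0.00     0.00]
  [  -0.20     0.70    -0.10]
  [  -0.35    -0.30     0.80]
Cofactors of I−A, C_ij = (−1)^(i+j)·(minor ij) (rows/columns in the sector order above):
  C_11 = (0.70)(0.80) − (-0.10)(-0.30) = 0.5300
  C_12 = −[(-0.20)(0.80) − (-0.10)(-0.35)] = 0.1950
  C_13 = (-0.20)(-0.30) − (0.70)(-0.35) = 0.3050
  C_21 = −[(0.00)(0.80) − (0.00)(-0.30)] = 0.0000
  C_22 = (0.75)(0.80) − (0.00)(-0.35) = 0.6000
  C_23 = −[(0.75)(-0.30) − (0.00)(-0.35)] = 0.2250
  C_31 = (0.00)(-0.10) − (0.00)(0.70) = 0.0000
  C_32 = −[(0.75)(-0.10) − (0.00)(-0.20)] = 0.0750
  C_33 = (0.75)(0.70) − (0.00)(-0.20) = 0.5250
det(I−A) = Σ_j (I−A)_1j·C_1j = (0.75)(0.5300) + (0.00)(0.1950) + (0.00)(0.3050) = 0.3975
adj(I−A) = Cᵀ =
  [ 0.5300   0.0000   0.0000]
  [ 0.1950   0.6000   0.0750]
  [ 0.3050   0.2250   0.5250]
(I − A)⁻¹ = adj(I−A) / det(I−A) ≈
  [   1.3333     0.0000     0.0000]
  [   0.4906     1.5094     0.1887]
  [   0.7673     0.5660     1.3208]
Δx = (I − A)⁻¹ Δd with Δd having -15 in the Manufacturing component and 0 elsewhere.
So Δx_2 = L_21 · (-15), where L_21 = adj(I−A)_21 / det(I−A) = 0.1950 / 0.3975.
Δx_2 = 0.1950 × (-15) / 0.3975 = -2.925 / 0.3975 ≈ -7.36.

Δx_2 = -7.36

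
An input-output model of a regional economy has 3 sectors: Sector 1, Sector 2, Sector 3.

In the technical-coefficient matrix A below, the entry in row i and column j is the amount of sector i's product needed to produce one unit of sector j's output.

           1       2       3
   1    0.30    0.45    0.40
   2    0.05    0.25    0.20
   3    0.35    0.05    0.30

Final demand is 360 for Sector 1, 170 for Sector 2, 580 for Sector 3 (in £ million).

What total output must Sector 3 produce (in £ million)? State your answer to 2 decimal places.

I − A =
  [   0.70    -0.45    -0.40]
  [  -0.05     0.75    -0.20]
  [  -0.35    -0.05     0.70]
Cofactors of I−A, C_ij = (−1)^(i+j)·(minor ij) (rows/columns in the sector order above):
  C_11 = (0.75)(0.70) − (-0.20)(-0.05) = 0.5150
  C_12 = −[(-0.05)(0.70) − (-0.20)(-0.35)] = 0.1050
  C_13 = (-0.05)(-0.05) − (0.75)(-0.35) = 0.2650
  C_21 = −[(-0.45)(0.70) − (-0.40)(-0.05)] = 0.3350
  C_22 = (0.70)(0.70) − (-0.40)(-0.35) = 0.3500
  C_23 = −[(0.70)(-0.05) − (-0.45)(-0.35)] = 0.1925
  C_31 = (-0.45)(-0.20) − (-0.40)(0.75) = 0.3900
  C_32 = −[(0.70)(-0.20) − (-0.40)(-0.05)] = 0.1600
  C_33 = (0.70)(0.75) − (-0.45)(-0.05) = 0.5025
det(I−A) = Σ_j (I−A)_1j·C_1j = (0.70)(0.5150) + (-0.45)(0.1050) + (-0.40)(0.2650) = 0.20725
adj(I−A) = Cᵀ =
  [ 0.5150   0.3350   0.3900]
  [ 0.1050   0.3500   0.1600]
  [ 0.2650   0.1925   0.5025]
(I − A)⁻¹ = adj(I−A) / det(I−A) ≈
  [   2.4849     1.6164     1.8818]
  [   0.5066     1.6888     0.7720]
  [   1.2786     0.9288     2.4246]
x = (I − A)⁻¹ d = adj(I−A)·d / det(I−A), with det(I−A) = 0.20725:
  x_1 = (0.5150·360 + 0.3350·170 + 0.3900·580) / 0.20725 = 468.55 / 0.20725 ≈ 2260.80
  x_2 = (0.1050·360 + 0.3500·170 + 0.1600·580) / 0.20725 = 190.10 / 0.20725 ≈ 917.25
  x_3 = (0.2650·360 + 0.1925·170 + 0.5025·580) / 0.20725 = 419.575 / 0.20725 ≈ 2024.49

x_3 = 2024.49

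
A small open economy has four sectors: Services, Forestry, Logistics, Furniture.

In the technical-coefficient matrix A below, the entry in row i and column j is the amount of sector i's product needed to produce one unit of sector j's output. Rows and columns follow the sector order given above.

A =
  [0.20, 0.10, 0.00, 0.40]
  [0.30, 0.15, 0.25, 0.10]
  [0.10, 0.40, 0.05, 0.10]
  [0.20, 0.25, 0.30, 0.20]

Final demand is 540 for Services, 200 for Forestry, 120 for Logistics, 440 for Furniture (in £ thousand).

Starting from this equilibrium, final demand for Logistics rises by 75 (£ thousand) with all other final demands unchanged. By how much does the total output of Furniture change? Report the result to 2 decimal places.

Δx_4 = 72.12

I − A =
  [   0.80    -0.10     0.00    -0.40]
  [  -0.30     0.85    -0.25    -0.10]
  [  -0.10    -0.40     0.95    -0.10]
  [  -0.20    -0.25    -0.30     0.80]
Compute the cofactors C_ij = (−1)^(i+j)·(3×3 minor ij) of I−A; the adjugate is their transpose:
adj(I−A) = Cᵀ =
  [ 0.4985   0.2160   0.1500   0.2950]
  [ 0.2660   0.4960   0.2000   0.2200]
  [ 0.1940   0.2640   0.4000   0.1800]
  [ 0.2805   0.3080   0.2500   0.5350]
det(I−A) = Σ_j (I−A)_1j·C_1j = (0.80)(0.4985) + (-0.10)(0.2660) + (0.00)(0.1940) + (-0.40)(0.2805) = 0.2600
(I − A)⁻¹ = adj(I−A) / det(I−A) ≈
  [   1.9173     0.8308     0.5769     1.1346]
  [   1.0231     1.9077     0.7692     0.8462]
  [   0.7462     1.0154     1.5385     0.6923]
  [   1.0788     1.1846     0.9615     2.0577]
Δx = (I − A)⁻¹ Δd with Δd having +75 in the Logistics component and 0 elsewhere.
So Δx_4 = L_43 · (+75), where L_43 = adj(I−A)_43 / det(I−A) = 0.2500 / 0.2600.
Δx_4 = 0.2500 × (+75) / 0.2600 = 18.75 / 0.2600 ≈ 72.12.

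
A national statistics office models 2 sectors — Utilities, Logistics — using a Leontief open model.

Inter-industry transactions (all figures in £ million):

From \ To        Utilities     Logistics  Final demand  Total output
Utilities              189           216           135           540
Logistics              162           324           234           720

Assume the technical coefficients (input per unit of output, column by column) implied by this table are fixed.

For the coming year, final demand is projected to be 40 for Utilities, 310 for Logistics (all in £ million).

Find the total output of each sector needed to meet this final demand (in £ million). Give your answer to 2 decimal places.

Technical coefficients a_ij = z_ij / X_j:
  a_UU = 189/540 = 0.35, a_LU = 162/540 = 0.30
  a_UL = 216/720 = 0.30, a_LL = 324/720 = 0.45
I − A =
  [   0.65    -0.30]
  [  -0.30     0.55]
det(I−A) = (0.65)(0.55) − (-0.30)(-0.30) = 0.2675
adj(I−A) = [[0.55, 0.30], [0.30, 0.65]]
(I − A)⁻¹ = adj(I−A) / det(I−A) ≈
  [   2.0561     1.1215]
  [   1.1215     2.4299]
x = (I − A)⁻¹ d = adj(I−A)·d / det(I−A), with det(I−A) = 0.2675:
  x_U = (0.55·40 + 0.30·310) / 0.2675 = 115.00 / 0.2675 ≈ 429.91
  x_L = (0.30·40 + 0.65·310) / 0.2675 = 213.50 / 0.2675 ≈ 798.13

x_U = 429.91, x_L = 798.13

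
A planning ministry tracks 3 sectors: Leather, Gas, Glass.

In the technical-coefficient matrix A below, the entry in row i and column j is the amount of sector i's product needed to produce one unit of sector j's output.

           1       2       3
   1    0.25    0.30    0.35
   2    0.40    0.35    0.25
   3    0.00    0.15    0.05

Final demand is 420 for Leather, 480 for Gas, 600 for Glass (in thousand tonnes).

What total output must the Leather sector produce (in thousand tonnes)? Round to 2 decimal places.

I − A =
  [   0.75    -0.30    -0.35]
  [  -0.40     0.65    -0.25]
  [   0.00    -0.15     0.95]
Cofactors of I−A, C_ij = (−1)^(i+j)·(minor ij) (rows/columns in the sector order above):
  C_11 = (0.65)(0.95) − (-0.25)(-0.15) = 0.5800
  C_12 = −[(-0.40)(0.95) − (-0.25)(0.00)] = 0.3800
  C_13 = (-0.40)(-0.15) − (0.65)(0.00) = 0.0600
  C_21 = −[(-0.30)(0.95) − (-0.35)(-0.15)] = 0.3375
  C_22 = (0.75)(0.95) − (-0.35)(0.00) = 0.7125
  C_23 = −[(0.75)(-0.15) − (-0.30)(0.00)] = 0.1125
  C_31 = (-0.30)(-0.25) − (-0.35)(0.65) = 0.3025
  C_32 = −[(0.75)(-0.25) − (-0.35)(-0.40)] = 0.3275
  C_33 = (0.75)(0.65) − (-0.30)(-0.40) = 0.3675
det(I−A) = Σ_j (I−A)_1j·C_1j = (0.75)(0.5800) + (-0.30)(0.3800) + (-0.35)(0.0600) = 0.3000
adj(I−A) = Cᵀ =
  [ 0.5800   0.3375   0.3025]
  [ 0.3800   0.7125   0.3275]
  [ 0.0600   0.1125   0.3675]
(I − A)⁻¹ = adj(I−A) / det(I−A) ≈
  [   1.9333     1.1250     1.0083]
  [   1.2667     2.3750     1.0917]
  [   0.2000     0.3750     1.2250]
x = (I − A)⁻¹ d = adj(I−A)·d / det(I−A), with det(I−A) = 0.3000:
  x_1 = (0.5800·420 + 0.3375·480 + 0.3025·600) / 0.3000 = 587.10 / 0.3000 = 1957.00
  x_2 = (0.3800·420 + 0.7125·480 + 0.3275·600) / 0.3000 = 698.10 / 0.3000 = 2327.00
  x_3 = (0.0600·420 + 0.1125·480 + 0.3675·600) / 0.3000 = 299.70 / 0.3000 = 999.00

x_1 = 1957.00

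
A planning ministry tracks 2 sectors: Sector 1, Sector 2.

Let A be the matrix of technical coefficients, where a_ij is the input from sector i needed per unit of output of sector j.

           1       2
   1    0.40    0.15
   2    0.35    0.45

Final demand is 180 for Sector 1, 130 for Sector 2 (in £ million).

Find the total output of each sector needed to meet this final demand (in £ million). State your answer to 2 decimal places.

I − A =
  [   0.60    -0.15]
  [  -0.35     0.55]
det(I−A) = (0.60)(0.55) − (-0.15)(-0.35) = 0.2775
adj(I−A) = [[0.55, 0.15], [0.35, 0.60]]
(I − A)⁻¹ = adj(I−A) / det(I−A) ≈
  [   1.9820     0.5405]
  [   1.2613     2.1622]
x = (I − A)⁻¹ d = adj(I−A)·d / det(I−A), with det(I−A) = 0.2775:
  x_1 = (0.55·180 + 0.15·130) / 0.2775 = 118.50 / 0.2775 ≈ 427.03
  x_2 = (0.35·180 + 0.60·130) / 0.2775 = 141.00 / 0.2775 ≈ 508.11

x_1 = 427.03, x_2 = 508.11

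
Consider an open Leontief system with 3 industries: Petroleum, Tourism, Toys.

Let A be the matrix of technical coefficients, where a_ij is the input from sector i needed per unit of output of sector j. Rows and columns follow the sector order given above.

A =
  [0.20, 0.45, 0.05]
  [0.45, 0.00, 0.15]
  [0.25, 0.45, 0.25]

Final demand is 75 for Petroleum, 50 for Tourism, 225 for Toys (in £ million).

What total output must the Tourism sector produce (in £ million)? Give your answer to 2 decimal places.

I − A =
  [   0.80    -0.45    -0.05]
  [  -0.45     1.00    -0.15]
  [  -0.25    -0.45     0.75]
Cofactors of I−A, C_ij = (−1)^(i+j)·(minor ij) (rows/columns in the sector order above):
  C_11 = (1.00)(0.75) − (-0.15)(-0.45) = 0.6825
  C_12 = −[(-0.45)(0.75) − (-0.15)(-0.25)] = 0.3750
  C_13 = (-0.45)(-0.45) − (1.00)(-0.25) = 0.4525
  C_21 = −[(-0.45)(0.75) − (-0.05)(-0.45)] = 0.3600
  C_22 = (0.80)(0.75) − (-0.05)(-0.25) = 0.5875
  C_23 = −[(0.80)(-0.45) − (-0.45)(-0.25)] = 0.4725
  C_31 = (-0.45)(-0.15) − (-0.05)(1.00) = 0.1175
  C_32 = −[(0.80)(-0.15) − (-0.05)(-0.45)] = 0.1425
  C_33 = (0.80)(1.00) − (-0.45)(-0.45) = 0.5975
det(I−A) = Σ_j (I−A)_1j·C_1j = (0.80)(0.6825) + (-0.45)(0.3750) + (-0.05)(0.4525) = 0.354625
adj(I−A) = Cᵀ =
  [ 0.6825   0.3600   0.1175]
  [ 0.3750   0.5875   0.1425]
  [ 0.4525   0.4725   0.5975]
(I − A)⁻¹ = adj(I−A) / det(I−A) ≈
  [   1.9246     1.0152     0.3313]
  [   1.0575     1.6567     0.4018]
  [   1.2760     1.3324     1.6849]
x = (I − A)⁻¹ d = adj(I−A)·d / det(I−A), with det(I−A) = 0.354625:
  x_1 = (0.6825·75 + 0.3600·50 + 0.1175·225) / 0.354625 = 95.625 / 0.354625 ≈ 269.65
  x_2 = (0.3750·75 + 0.5875·50 + 0.1425·225) / 0.354625 = 89.5625 / 0.354625 ≈ 252.56
  x_3 = (0.4525·75 + 0.4725·50 + 0.5975·225) / 0.354625 = 192.00 / 0.354625 ≈ 541.42

x_2 = 252.56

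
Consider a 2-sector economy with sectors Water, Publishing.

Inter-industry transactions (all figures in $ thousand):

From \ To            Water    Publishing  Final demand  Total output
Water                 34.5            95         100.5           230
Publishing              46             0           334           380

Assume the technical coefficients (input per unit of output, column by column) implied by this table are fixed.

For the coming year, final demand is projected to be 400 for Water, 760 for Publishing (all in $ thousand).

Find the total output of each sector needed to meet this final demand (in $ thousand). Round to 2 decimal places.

Technical coefficients a_ij = z_ij / X_j:
  a_11 = 34.5/230 = 0.15, a_21 = 46/230 = 0.20
  a_12 = 95/380 = 0.25, a_22 = 0/380 = 0.00
I − A =
  [   0.85    -0.25]
  [  -0.20     1.00]
det(I−A) = (0.85)(1.00) − (-0.25)(-0.20) = 0.8000
adj(I−A) = [[1.00, 0.25], [0.20, 0.85]]
(I − A)⁻¹ = adj(I−A) / det(I−A) ≈
  [   1.2500     0.3125]
  [   0.2500     1.0625]
x = (I − A)⁻¹ d = adj(I−A)·d / det(I−A), with det(I−A) = 0.8000:
  x_1 = (1.00·400 + 0.25·760) / 0.8000 = 590.00 / 0.8000 = 737.50
  x_2 = (0.20·400 + 0.85·760) / 0.8000 = 726.00 / 0.8000 = 907.50

x_1 = 737.50, x_2 = 907.50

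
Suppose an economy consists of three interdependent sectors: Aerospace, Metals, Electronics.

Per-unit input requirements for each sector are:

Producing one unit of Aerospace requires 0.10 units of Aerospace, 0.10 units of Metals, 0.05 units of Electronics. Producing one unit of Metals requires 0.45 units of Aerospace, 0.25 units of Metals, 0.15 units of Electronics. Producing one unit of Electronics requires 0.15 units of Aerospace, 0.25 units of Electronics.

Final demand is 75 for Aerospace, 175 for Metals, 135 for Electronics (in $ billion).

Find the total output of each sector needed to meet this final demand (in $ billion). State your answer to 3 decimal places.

I − A =
  [   0.90    -0.45    -0.15]
  [  -0.10     0.75     0.00]
  [  -0.05    -0.15     0.75]
Cofactors of I−A, C_ij = (−1)^(i+j)·(minor ij) (rows/columns in the sector order above):
  C_11 = (0.75)(0.75) − (0.00)(-0.15) = 0.5625
  C_12 = −[(-0.10)(0.75) − (0.00)(-0.05)] = 0.0750
  C_13 = (-0.10)(-0.15) − (0.75)(-0.05) = 0.0525
  C_21 = −[(-0.45)(0.75) − (-0.15)(-0.15)] = 0.3600
  C_22 = (0.90)(0.75) − (-0.15)(-0.05) = 0.6675
  C_23 = −[(0.90)(-0.15) − (-0.45)(-0.05)] = 0.1575
  C_31 = (-0.45)(0.00) − (-0.15)(0.75) = 0.1125
  C_32 = −[(0.90)(0.00) − (-0.15)(-0.10)] = 0.0150
  C_33 = (0.90)(0.75) − (-0.45)(-0.10) = 0.6300
det(I−A) = Σ_j (I−A)_1j·C_1j = (0.90)(0.5625) + (-0.45)(0.0750) + (-0.15)(0.0525) = 0.464625
adj(I−A) = Cᵀ =
  [ 0.5625   0.3600   0.1125]
  [ 0.0750   0.6675   0.0150]
  [ 0.0525   0.1575   0.6300]
(I − A)⁻¹ = adj(I−A) / det(I−A) ≈
  [   1.2107     0.7748     0.2421]
  [   0.1614     1.4366     0.0323]
  [   0.1130     0.3390     1.3559]
x = (I − A)⁻¹ d = adj(I−A)·d / det(I−A), with det(I−A) = 0.464625:
  x_1 = (0.5625·75 + 0.3600·175 + 0.1125·135) / 0.464625 = 120.375 / 0.464625 ≈ 259.080
  x_2 = (0.0750·75 + 0.6675·175 + 0.0150·135) / 0.464625 = 124.4625 / 0.464625 ≈ 267.877
  x_3 = (0.0525·75 + 0.1575·175 + 0.6300·135) / 0.464625 = 116.55 / 0.464625 ≈ 250.847

x_1 = 259.080, x_2 = 267.877, x_3 = 250.847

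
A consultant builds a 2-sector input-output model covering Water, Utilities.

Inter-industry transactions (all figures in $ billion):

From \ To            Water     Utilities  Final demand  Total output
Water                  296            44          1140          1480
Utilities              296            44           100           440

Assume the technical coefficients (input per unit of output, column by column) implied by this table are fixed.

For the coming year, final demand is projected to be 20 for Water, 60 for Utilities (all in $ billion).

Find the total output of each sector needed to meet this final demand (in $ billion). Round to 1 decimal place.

x_W = 34.3, x_U = 74.3

Technical coefficients a_ij = z_ij / X_j:
  a_WW = 296/1480 = 0.20, a_UW = 296/1480 = 0.20
  a_WU = 44/440 = 0.10, a_UU = 44/440 = 0.10
I − A =
  [   0.80    -0.10]
  [  -0.20     0.90]
det(I−A) = (0.80)(0.90) − (-0.10)(-0.20) = 0.7000
adj(I−A) = [[0.90, 0.10], [0.20, 0.80]]
(I − A)⁻¹ = adj(I−A) / det(I−A) ≈
  [   1.2857     0.1429]
  [   0.2857     1.1429]
x = (I − A)⁻¹ d = adj(I−A)·d / det(I−A), with det(I−A) = 0.7000:
  x_W = (0.90·20 + 0.10·60) / 0.7000 = 24.00 / 0.7000 ≈ 34.3
  x_U = (0.20·20 + 0.80·60) / 0.7000 = 52.00 / 0.7000 ≈ 74.3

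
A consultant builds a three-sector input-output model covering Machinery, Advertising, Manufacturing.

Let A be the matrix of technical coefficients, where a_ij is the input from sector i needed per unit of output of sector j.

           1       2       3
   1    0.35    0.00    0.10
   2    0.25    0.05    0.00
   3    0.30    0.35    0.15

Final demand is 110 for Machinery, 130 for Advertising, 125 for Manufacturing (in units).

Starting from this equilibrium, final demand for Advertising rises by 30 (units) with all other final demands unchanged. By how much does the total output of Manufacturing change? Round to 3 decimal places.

Δx_3 = 13.996

I − A =
  [   0.65     0.00    -0.10]
  [  -0.25     0.95     0.00]
  [  -0.30    -0.35     0.85]
Cofactors of I−A, C_ij = (−1)^(i+j)·(minor ij) (rows/columns in the sector order above):
  C_11 = (0.95)(0.85) − (0.00)(-0.35) = 0.8075
  C_12 = −[(-0.25)(0.85) − (0.00)(-0.30)] = 0.2125
  C_13 = (-0.25)(-0.35) − (0.95)(-0.30) = 0.3725
  C_21 = −[(0.00)(0.85) − (-0.10)(-0.35)] = 0.0350
  C_22 = (0.65)(0.85) − (-0.10)(-0.30) = 0.5225
  C_23 = −[(0.65)(-0.35) − (0.00)(-0.30)] = 0.2275
  C_31 = (0.00)(0.00) − (-0.10)(0.95) = 0.0950
  C_32 = −[(0.65)(0.00) − (-0.10)(-0.25)] = 0.0250
  C_33 = (0.65)(0.95) − (0.00)(-0.25) = 0.6175
det(I−A) = Σ_j (I−A)_1j·C_1j = (0.65)(0.8075) + (0.00)(0.2125) + (-0.10)(0.3725) = 0.487625
adj(I−A) = Cᵀ =
  [ 0.8075   0.0350   0.0950]
  [ 0.2125   0.5225   0.0250]
  [ 0.3725   0.2275   0.6175]
(I − A)⁻¹ = adj(I−A) / det(I−A) ≈
  [   1.6560     0.0718     0.1948]
  [   0.4358     1.0715     0.0513]
  [   0.7639     0.4665     1.2663]
Δx = (I − A)⁻¹ Δd with Δd having +30 in the Advertising component and 0 elsewhere.
So Δx_3 = L_32 · (+30), where L_32 = adj(I−A)_32 / det(I−A) = 0.2275 / 0.487625.
Δx_3 = 0.2275 × (+30) / 0.487625 = 6.825 / 0.487625 ≈ 13.996.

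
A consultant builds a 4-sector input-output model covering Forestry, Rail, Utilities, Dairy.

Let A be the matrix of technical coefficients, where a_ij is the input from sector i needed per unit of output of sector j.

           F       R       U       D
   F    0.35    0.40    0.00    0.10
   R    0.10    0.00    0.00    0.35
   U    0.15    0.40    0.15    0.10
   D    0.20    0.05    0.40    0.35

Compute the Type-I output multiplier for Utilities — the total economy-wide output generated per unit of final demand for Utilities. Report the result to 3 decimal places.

m_U = 3.686

I − A =
  [   0.65    -0.40     0.00    -0.10]
  [  -0.10     1.00     0.00    -0.35]
  [  -0.15    -0.40     0.85    -0.10]
  [  -0.20    -0.05    -0.40     0.65]
Compute the cofactors C_ij = (−1)^(i+j)·(3×3 minor ij) of I−A; the adjugate is their transpose:
adj(I−A) = Cᵀ =
  [ 0.441625   0.225250   0.096000   0.204000]
  [ 0.131750   0.310125   0.095000   0.201875]
  [ 0.169375   0.212000   0.336625   0.192000]
  [ 0.250250   0.223625   0.244000   0.518500]
det(I−A) = Σ_j (I−A)_1j·C_1j = (0.65)(0.441625) + (-0.40)(0.131750) + (0.00)(0.169375) + (-0.10)(0.250250) = 0.20933125
(I − A)⁻¹ = adj(I−A) / det(I−A) ≈
  [   2.1097     1.0760     0.4586     0.9745]
  [   0.6294     1.4815     0.4538     0.9644]
  [   0.8091     1.0127     1.6081     0.9172]
  [   1.1955     1.0683     1.1656     2.4769]
The output multiplier for sector j is the column-j sum of the Leontief inverse (I − A)⁻¹ = adj(I−A) / det(I−A).
Column U of adj(I−A): (0.096000, 0.095000, 0.336625, 0.244000); det(I−A) = 0.20933125.
m_U = (0.096000 + 0.095000 + 0.336625 + 0.244000) / 0.20933125 = 0.771625 / 0.20933125 ≈ 3.686.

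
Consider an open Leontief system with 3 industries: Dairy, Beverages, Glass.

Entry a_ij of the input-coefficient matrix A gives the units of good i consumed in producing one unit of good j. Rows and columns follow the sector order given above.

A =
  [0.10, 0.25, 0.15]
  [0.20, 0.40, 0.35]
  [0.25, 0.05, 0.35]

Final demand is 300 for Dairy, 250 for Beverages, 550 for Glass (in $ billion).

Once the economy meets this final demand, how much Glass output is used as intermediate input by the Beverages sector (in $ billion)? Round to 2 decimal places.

z_GB = 76.28

I − A =
  [   0.90    -0.25    -0.15]
  [  -0.20     0.60    -0.35]
  [  -0.25    -0.05     0.65]
Cofactors of I−A, C_ij = (−1)^(i+j)·(minor ij) (rows/columns in the sector order above):
  C_11 = (0.60)(0.65) − (-0.35)(-0.05) = 0.3725
  C_12 = −[(-0.20)(0.65) − (-0.35)(-0.25)] = 0.2175
  C_13 = (-0.20)(-0.05) − (0.60)(-0.25) = 0.1600
  C_21 = −[(-0.25)(0.65) − (-0.15)(-0.05)] = 0.1700
  C_22 = (0.90)(0.65) − (-0.15)(-0.25) = 0.5475
  C_23 = −[(0.90)(-0.05) − (-0.25)(-0.25)] = 0.1075
  C_31 = (-0.25)(-0.35) − (-0.15)(0.60) = 0.1775
  C_32 = −[(0.90)(-0.35) − (-0.15)(-0.20)] = 0.3450
  C_33 = (0.90)(0.60) − (-0.25)(-0.20) = 0.4900
det(I−A) = Σ_j (I−A)_1j·C_1j = (0.90)(0.3725) + (-0.25)(0.2175) + (-0.15)(0.1600) = 0.256875
adj(I−A) = Cᵀ =
  [ 0.3725   0.1700   0.1775]
  [ 0.2175   0.5475   0.3450]
  [ 0.1600   0.1075   0.4900]
(I − A)⁻¹ = adj(I−A) / det(I−A) ≈
  [   1.4501     0.6618     0.6910]
  [   0.8467     2.1314     1.3431]
  [   0.6229     0.4185     1.9075]
First solve x = (I − A)⁻¹ d = adj(I−A)·d / det(I−A); in particular x_B = (0.2175·300 + 0.5475·250 + 0.3450·550) / 0.256875 = 391.875 / 0.256875 ≈ 1525.5474.
Intermediate flow from G to B: z_GB = a_GB · x_B = 0.05 × 391.875 / 0.256875 = 19.59375 / 0.256875 ≈ 76.28.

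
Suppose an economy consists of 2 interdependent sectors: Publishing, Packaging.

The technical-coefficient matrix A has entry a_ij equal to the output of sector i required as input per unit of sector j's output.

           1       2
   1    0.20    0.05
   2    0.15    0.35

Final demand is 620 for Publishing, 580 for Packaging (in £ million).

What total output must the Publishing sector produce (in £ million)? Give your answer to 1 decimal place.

x_1 = 842.9

I − A =
  [   0.80    -0.05]
  [  -0.15     0.65]
det(I−A) = (0.80)(0.65) − (-0.05)(-0.15) = 0.5125
adj(I−A) = [[0.65, 0.05], [0.15, 0.80]]
(I − A)⁻¹ = adj(I−A) / det(I−A) ≈
  [   1.2683     0.0976]
  [   0.2927     1.5610]
x = (I − A)⁻¹ d = adj(I−A)·d / det(I−A), with det(I−A) = 0.5125:
  x_1 = (0.65·620 + 0.05·580) / 0.5125 = 432.00 / 0.5125 ≈ 842.9
  x_2 = (0.15·620 + 0.80·580) / 0.5125 = 557.00 / 0.5125 ≈ 1086.8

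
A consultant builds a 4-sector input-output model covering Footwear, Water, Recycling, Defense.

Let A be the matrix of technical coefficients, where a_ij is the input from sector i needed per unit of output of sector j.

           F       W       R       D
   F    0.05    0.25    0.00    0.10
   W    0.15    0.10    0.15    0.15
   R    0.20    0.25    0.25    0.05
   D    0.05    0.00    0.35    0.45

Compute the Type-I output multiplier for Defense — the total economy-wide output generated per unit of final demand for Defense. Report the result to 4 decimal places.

m_D = 3.3030

I − A =
  [   0.95    -0.25     0.00    -0.10]
  [  -0.15     0.90    -0.15    -0.15]
  [  -0.20    -0.25     0.75    -0.05]
  [  -0.05     0.00    -0.35     0.55]
Compute the cofactors C_ij = (−1)^(i+j)·(3×3 minor ij) of I−A; the adjugate is their transpose:
adj(I−A) = Cᵀ =
  [ 0.32175   0.10750   0.06525   0.09375]
  [ 0.09225   0.36450   0.13275   0.12825]
  [ 0.12375   0.15750   0.44325   0.10575]
  [ 0.10800   0.11000   0.28800   0.57000]
det(I−A) = Σ_j (I−A)_1j·C_1j = (0.95)(0.32175) + (-0.25)(0.09225) + (0.00)(0.12375) + (-0.10)(0.10800) = 0.2718
(I − A)⁻¹ = adj(I−A) / det(I−A) ≈
  [   1.18377     0.39551     0.24007     0.34492]
  [   0.33940     1.34106     0.48841     0.47185]
  [   0.45530     0.57947     1.63079     0.38907]
  [   0.39735     0.40471     1.05960     2.09713]
The output multiplier for sector j is the column-j sum of the Leontief inverse (I − A)⁻¹ = adj(I−A) / det(I−A).
Column D of adj(I−A): (0.09375, 0.12825, 0.10575, 0.57000); det(I−A) = 0.2718.
m_D = (0.09375 + 0.12825 + 0.10575 + 0.57000) / 0.2718 = 0.89775 / 0.2718 ≈ 3.3030.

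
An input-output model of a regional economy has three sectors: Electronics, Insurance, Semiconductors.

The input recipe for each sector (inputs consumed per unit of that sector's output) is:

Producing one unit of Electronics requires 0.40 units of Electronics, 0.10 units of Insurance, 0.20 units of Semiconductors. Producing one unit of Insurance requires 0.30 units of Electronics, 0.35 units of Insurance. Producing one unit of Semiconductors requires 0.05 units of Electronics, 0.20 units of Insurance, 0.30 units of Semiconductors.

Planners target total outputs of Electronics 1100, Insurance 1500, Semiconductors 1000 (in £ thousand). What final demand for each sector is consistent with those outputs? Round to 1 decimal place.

I − A =
  [   0.60    -0.30    -0.05]
  [  -0.10     0.65    -0.20]
  [  -0.20     0.00     0.70]
d = (I − A) x:
  d_E = (+0.60)·1100 + (-0.30)·1500 + (-0.05)·1000 = 160.0
  d_I = (-0.10)·1100 + (+0.65)·1500 + (-0.20)·1000 = 665.0
  d_S = (-0.20)·1100 + (+0.00)·1500 + (+0.70)·1000 = 480.0

d_E = 160.0, d_I = 665.0, d_S = 480.0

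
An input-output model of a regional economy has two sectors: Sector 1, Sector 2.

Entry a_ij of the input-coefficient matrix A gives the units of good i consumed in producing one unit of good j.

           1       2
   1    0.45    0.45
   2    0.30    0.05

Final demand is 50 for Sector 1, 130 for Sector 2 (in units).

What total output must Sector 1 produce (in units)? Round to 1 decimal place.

x_1 = 273.5

I − A =
  [   0.55    -0.45]
  [  -0.30     0.95]
det(I−A) = (0.55)(0.95) − (-0.45)(-0.30) = 0.3875
adj(I−A) = [[0.95, 0.45], [0.30, 0.55]]
(I − A)⁻¹ = adj(I−A) / det(I−A) ≈
  [   2.4516     1.1613]
  [   0.7742     1.4194]
x = (I − A)⁻¹ d = adj(I−A)·d / det(I−A), with det(I−A) = 0.3875:
  x_1 = (0.95·50 + 0.45·130) / 0.3875 = 106.00 / 0.3875 ≈ 273.5
  x_2 = (0.30·50 + 0.55·130) / 0.3875 = 86.50 / 0.3875 ≈ 223.2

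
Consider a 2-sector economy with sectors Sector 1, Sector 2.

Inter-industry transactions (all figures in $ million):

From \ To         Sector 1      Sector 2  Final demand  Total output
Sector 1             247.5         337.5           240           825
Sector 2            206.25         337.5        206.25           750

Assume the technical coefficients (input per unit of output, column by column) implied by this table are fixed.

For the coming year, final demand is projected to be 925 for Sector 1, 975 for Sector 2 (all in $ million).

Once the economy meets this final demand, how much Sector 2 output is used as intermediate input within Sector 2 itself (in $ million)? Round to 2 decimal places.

Technical coefficients a_ij = z_ij / X_j:
  a_11 = 247.5/825 = 0.30, a_21 = 206.25/825 = 0.25
  a_12 = 337.5/750 = 0.45, a_22 = 337.5/750 = 0.45
I − A =
  [   0.70    -0.45]
  [  -0.25     0.55]
det(I−A) = (0.70)(0.55) − (-0.45)(-0.25) = 0.2725
adj(I−A) = [[0.55, 0.45], [0.25, 0.70]]
(I − A)⁻¹ = adj(I−A) / det(I−A) ≈
  [   2.0183     1.6514]
  [   0.9174     2.5688]
First solve x = (I − A)⁻¹ d = adj(I−A)·d / det(I−A); in particular x_2 = (0.25·925 + 0.70·975) / 0.2725 = 913.75 / 0.2725 ≈ 3353.2110.
Intermediate flow from 2 to 2: z_22 = a_22 · x_2 = 0.45 × 913.75 / 0.2725 = 411.1875 / 0.2725 ≈ 1508.94.

z_22 = 1508.94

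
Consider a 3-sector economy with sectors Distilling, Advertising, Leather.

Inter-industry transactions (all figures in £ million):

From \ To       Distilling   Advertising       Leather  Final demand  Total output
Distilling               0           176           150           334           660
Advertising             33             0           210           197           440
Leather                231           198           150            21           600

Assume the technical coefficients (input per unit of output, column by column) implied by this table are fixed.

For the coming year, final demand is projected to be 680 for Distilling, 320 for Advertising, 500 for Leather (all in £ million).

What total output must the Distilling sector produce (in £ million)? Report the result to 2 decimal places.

Technical coefficients a_ij = z_ij / X_j:
  a_DD = 0/660 = 0.00, a_AD = 33/660 = 0.05, a_LD = 231/660 = 0.35
  a_DA = 176/440 = 0.40, a_AA = 0/440 = 0.00, a_LA = 198/440 = 0.45
  a_DL = 150/600 = 0.25, a_AL = 210/600 = 0.35, a_LL = 150/600 = 0.25
I − A =
  [   1.00    -0.40    -0.25]
  [  -0.05     1.00    -0.35]
  [  -0.35    -0.45     0.75]
Cofactors of I−A, C_ij = (−1)^(i+j)·(minor ij) (rows/columns in the sector order above):
  C_11 = (1.00)(0.75) − (-0.35)(-0.45) = 0.5925
  C_12 = −[(-0.05)(0.75) − (-0.35)(-0.35)] = 0.1600
  C_13 = (-0.05)(-0.45) − (1.00)(-0.35) = 0.3725
  C_21 = −[(-0.40)(0.75) − (-0.25)(-0.45)] = 0.4125
  C_22 = (1.00)(0.75) − (-0.25)(-0.35) = 0.6625
  C_23 = −[(1.00)(-0.45) − (-0.40)(-0.35)] = 0.5900
  C_31 = (-0.40)(-0.35) − (-0.25)(1.00) = 0.3900
  C_32 = −[(1.00)(-0.35) − (-0.25)(-0.05)] = 0.3625
  C_33 = (1.00)(1.00) − (-0.40)(-0.05) = 0.9800
det(I−A) = Σ_j (I−A)_1j·C_1j = (1.00)(0.5925) + (-0.40)(0.1600) + (-0.25)(0.3725) = 0.435375
adj(I−A) = Cᵀ =
  [ 0.5925   0.4125   0.3900]
  [ 0.1600   0.6625   0.3625]
  [ 0.3725   0.5900   0.9800]
(I − A)⁻¹ = adj(I−A) / det(I−A) ≈
  [   1.3609     0.9475     0.8958]
  [   0.3675     1.5217     0.8326]
  [   0.8556     1.3552     2.2509]
x = (I − A)⁻¹ d = adj(I−A)·d / det(I−A), with det(I−A) = 0.435375:
  x_D = (0.5925·680 + 0.4125·320 + 0.3900·500) / 0.435375 = 729.90 / 0.435375 ≈ 1676.49
  x_A = (0.1600·680 + 0.6625·320 + 0.3625·500) / 0.435375 = 502.05 / 0.435375 ≈ 1153.14
  x_L = (0.3725·680 + 0.5900·320 + 0.9800·500) / 0.435375 = 932.10 / 0.435375 ≈ 2140.91

x_D = 1676.49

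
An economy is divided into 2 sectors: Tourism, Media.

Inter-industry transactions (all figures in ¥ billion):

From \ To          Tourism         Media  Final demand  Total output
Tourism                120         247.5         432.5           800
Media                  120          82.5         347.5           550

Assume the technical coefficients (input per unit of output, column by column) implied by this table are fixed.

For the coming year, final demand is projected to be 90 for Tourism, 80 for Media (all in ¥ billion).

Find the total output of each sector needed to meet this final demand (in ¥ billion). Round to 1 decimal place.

Technical coefficients a_ij = z_ij / X_j:
  a_TT = 120/800 = 0.15, a_MT = 120/800 = 0.15
  a_TM = 247.5/550 = 0.45, a_MM = 82.5/550 = 0.15
I − A =
  [   0.85    -0.45]
  [  -0.15     0.85]
det(I−A) = (0.85)(0.85) − (-0.45)(-0.15) = 0.6550
adj(I−A) = [[0.85, 0.45], [0.15, 0.85]]
(I − A)⁻¹ = adj(I−A) / det(I−A) ≈
  [   1.2977     0.6870]
  [   0.2290     1.2977]
x = (I − A)⁻¹ d = adj(I−A)·d / det(I−A), with det(I−A) = 0.6550:
  x_T = (0.85·90 + 0.45·80) / 0.6550 = 112.50 / 0.6550 ≈ 171.8
  x_M = (0.15·90 + 0.85·80) / 0.6550 = 81.50 / 0.6550 ≈ 124.4

x_T = 171.8, x_M = 124.4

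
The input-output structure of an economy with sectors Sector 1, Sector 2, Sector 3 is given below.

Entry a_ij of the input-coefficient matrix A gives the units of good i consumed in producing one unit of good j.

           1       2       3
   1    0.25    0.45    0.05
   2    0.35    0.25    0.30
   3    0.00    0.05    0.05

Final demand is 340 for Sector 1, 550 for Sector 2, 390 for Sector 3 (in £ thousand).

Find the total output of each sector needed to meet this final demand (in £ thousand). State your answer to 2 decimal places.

x_1 = 1451.66, x_2 = 1608.86, x_3 = 495.20

I − A =
  [   0.75    -0.45    -0.05]
  [  -0.35     0.75    -0.30]
  [   0.00    -0.05     0.95]
Cofactors of I−A, C_ij = (−1)^(i+j)·(minor ij) (rows/columns in the sector order above):
  C_11 = (0.75)(0.95) − (-0.30)(-0.05) = 0.6975
  C_12 = −[(-0.35)(0.95) − (-0.30)(0.00)] = 0.3325
  C_13 = (-0.35)(-0.05) − (0.75)(0.00) = 0.0175
  C_21 = −[(-0.45)(0.95) − (-0.05)(-0.05)] = 0.4300
  C_22 = (0.75)(0.95) − (-0.05)(0.00) = 0.7125
  C_23 = −[(0.75)(-0.05) − (-0.45)(0.00)] = 0.0375
  C_31 = (-0.45)(-0.30) − (-0.05)(0.75) = 0.1725
  C_32 = −[(0.75)(-0.30) − (-0.05)(-0.35)] = 0.2425
  C_33 = (0.75)(0.75) − (-0.45)(-0.35) = 0.4050
det(I−A) = Σ_j (I−A)_1j·C_1j = (0.75)(0.6975) + (-0.45)(0.3325) + (-0.05)(0.0175) = 0.372625
adj(I−A) = Cᵀ =
  [ 0.6975   0.4300   0.1725]
  [ 0.3325   0.7125   0.2425]
  [ 0.0175   0.0375   0.4050]
(I − A)⁻¹ = adj(I−A) / det(I−A) ≈
  [   1.8719     1.1540     0.4629]
  [   0.8923     1.9121     0.6508]
  [   0.0470     0.1006     1.0869]
x = (I − A)⁻¹ d = adj(I−A)·d / det(I−A), with det(I−A) = 0.372625:
  x_1 = (0.6975·340 + 0.4300·550 + 0.1725·390) / 0.372625 = 540.925 / 0.372625 ≈ 1451.66
  x_2 = (0.3325·340 + 0.7125·550 + 0.2425·390) / 0.372625 = 599.50 / 0.372625 ≈ 1608.86
  x_3 = (0.0175·340 + 0.0375·550 + 0.4050·390) / 0.372625 = 184.525 / 0.372625 ≈ 495.20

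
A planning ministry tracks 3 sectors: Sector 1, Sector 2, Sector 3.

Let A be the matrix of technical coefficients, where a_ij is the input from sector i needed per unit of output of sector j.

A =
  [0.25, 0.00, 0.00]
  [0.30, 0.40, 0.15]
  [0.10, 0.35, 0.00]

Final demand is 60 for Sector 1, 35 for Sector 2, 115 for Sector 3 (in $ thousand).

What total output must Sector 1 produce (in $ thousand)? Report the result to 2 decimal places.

I − A =
  [   0.75     0.00     0.00]
  [  -0.30     0.60    -0.15]
  [  -0.10    -0.35     1.00]
Cofactors of I−A, C_ij = (−1)^(i+j)·(minor ij) (rows/columns in the sector order above):
  C_11 = (0.60)(1.00) − (-0.15)(-0.35) = 0.5475
  C_12 = −[(-0.30)(1.00) − (-0.15)(-0.10)] = 0.3150
  C_13 = (-0.30)(-0.35) − (0.60)(-0.10) = 0.1650
  C_21 = −[(0.00)(1.00) − (0.00)(-0.35)] = 0.0000
  C_22 = (0.75)(1.00) − (0.00)(-0.10) = 0.7500
  C_23 = −[(0.75)(-0.35) − (0.00)(-0.10)] = 0.2625
  C_31 = (0.00)(-0.15) − (0.00)(0.60) = 0.0000
  C_32 = −[(0.75)(-0.15) − (0.00)(-0.30)] = 0.1125
  C_33 = (0.75)(0.60) − (0.00)(-0.30) = 0.4500
det(I−A) = Σ_j (I−A)_1j·C_1j = (0.75)(0.5475) + (0.00)(0.3150) + (0.00)(0.1650) = 0.410625
adj(I−A) = Cᵀ =
  [ 0.5475   0.0000   0.0000]
  [ 0.3150   0.7500   0.1125]
  [ 0.1650   0.2625   0.4500]
(I − A)⁻¹ = adj(I−A) / det(I−A) ≈
  [   1.3333     0.0000     0.0000]
  [   0.7671     1.8265     0.2740]
  [   0.4018     0.6393     1.0959]
x = (I − A)⁻¹ d = adj(I−A)·d / det(I−A), with det(I−A) = 0.410625:
  x_1 = (0.5475·60 + 0.0000·35 + 0.0000·115) / 0.410625 = 32.85 / 0.410625 = 80.00
  x_2 = (0.3150·60 + 0.7500·35 + 0.1125·115) / 0.410625 = 58.0875 / 0.410625 ≈ 141.46
  x_3 = (0.1650·60 + 0.2625·35 + 0.4500·115) / 0.410625 = 70.8375 / 0.410625 ≈ 172.51

x_1 = 80.00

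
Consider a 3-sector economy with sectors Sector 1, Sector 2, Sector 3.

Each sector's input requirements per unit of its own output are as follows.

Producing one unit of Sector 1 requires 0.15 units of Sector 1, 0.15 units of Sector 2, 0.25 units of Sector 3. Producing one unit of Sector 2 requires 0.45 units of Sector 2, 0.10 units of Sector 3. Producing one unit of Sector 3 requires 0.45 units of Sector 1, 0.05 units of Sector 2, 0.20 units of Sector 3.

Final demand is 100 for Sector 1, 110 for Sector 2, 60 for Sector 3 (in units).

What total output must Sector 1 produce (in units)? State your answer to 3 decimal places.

I − A =
  [   0.85     0.00    -0.45]
  [  -0.15     0.55    -0.05]
  [  -0.25    -0.10     0.80]
Cofactors of I−A, C_ij = (−1)^(i+j)·(minor ij) (rows/columns in the sector order above):
  C_11 = (0.55)(0.80) − (-0.05)(-0.10) = 0.4350
  C_12 = −[(-0.15)(0.80) − (-0.05)(-0.25)] = 0.1325
  C_13 = (-0.15)(-0.10) − (0.55)(-0.25) = 0.1525
  C_21 = −[(0.00)(0.80) − (-0.45)(-0.10)] = 0.0450
  C_22 = (0.85)(0.80) − (-0.45)(-0.25) = 0.5675
  C_23 = −[(0.85)(-0.10) − (0.00)(-0.25)] = 0.0850
  C_31 = (0.00)(-0.05) − (-0.45)(0.55) = 0.2475
  C_32 = −[(0.85)(-0.05) − (-0.45)(-0.15)] = 0.1100
  C_33 = (0.85)(0.55) − (0.00)(-0.15) = 0.4675
det(I−A) = Σ_j (I−A)_1j·C_1j = (0.85)(0.4350) + (0.00)(0.1325) + (-0.45)(0.1525) = 0.301125
adj(I−A) = Cᵀ =
  [ 0.4350   0.0450   0.2475]
  [ 0.1325   0.5675   0.1100]
  [ 0.1525   0.0850   0.4675]
(I − A)⁻¹ = adj(I−A) / det(I−A) ≈
  [   1.4446     0.1494     0.8219]
  [   0.4400     1.8846     0.3653]
  [   0.5064     0.2823     1.5525]
x = (I − A)⁻¹ d = adj(I−A)·d / det(I−A), with det(I−A) = 0.301125:
  x_1 = (0.4350·100 + 0.0450·110 + 0.2475·60) / 0.301125 = 63.30 / 0.301125 ≈ 210.212
  x_2 = (0.1325·100 + 0.5675·110 + 0.1100·60) / 0.301125 = 82.275 / 0.301125 ≈ 273.225
  x_3 = (0.1525·100 + 0.0850·110 + 0.4675·60) / 0.301125 = 52.65 / 0.301125 ≈ 174.844

x_1 = 210.212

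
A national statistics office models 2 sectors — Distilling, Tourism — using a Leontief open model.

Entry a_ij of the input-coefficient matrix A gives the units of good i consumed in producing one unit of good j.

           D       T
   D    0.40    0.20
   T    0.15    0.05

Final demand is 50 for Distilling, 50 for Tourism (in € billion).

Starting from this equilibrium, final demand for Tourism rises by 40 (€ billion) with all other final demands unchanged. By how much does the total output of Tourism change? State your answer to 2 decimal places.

Δx_T = 44.44

I − A =
  [   0.60    -0.20]
  [  -0.15     0.95]
det(I−A) = (0.60)(0.95) − (-0.20)(-0.15) = 0.5400
adj(I−A) = [[0.95, 0.20], [0.15, 0.60]]
(I − A)⁻¹ = adj(I−A) / det(I−A) ≈
  [   1.7593     0.3704]
  [   0.2778     1.1111]
Δx = (I − A)⁻¹ Δd with Δd having +40 in the Tourism component and 0 elsewhere.
So Δx_T = L_TT · (+40), where L_TT = adj(I−A)_TT / det(I−A) = 0.60 / 0.5400.
Δx_T = 0.60 × (+40) / 0.5400 = 24.00 / 0.5400 ≈ 44.44.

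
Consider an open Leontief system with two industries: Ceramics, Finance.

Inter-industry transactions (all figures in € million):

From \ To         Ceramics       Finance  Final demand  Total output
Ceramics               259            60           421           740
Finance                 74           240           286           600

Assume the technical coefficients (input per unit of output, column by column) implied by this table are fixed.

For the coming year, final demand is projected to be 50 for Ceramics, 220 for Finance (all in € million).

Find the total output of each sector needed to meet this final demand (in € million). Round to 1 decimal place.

x_1 = 136.8, x_2 = 389.5

Technical coefficients a_ij = z_ij / X_j:
  a_11 = 259/740 = 0.35, a_21 = 74/740 = 0.10
  a_12 = 60/600 = 0.10, a_22 = 240/600 = 0.40
I − A =
  [   0.65    -0.10]
  [  -0.10     0.60]
det(I−A) = (0.65)(0.60) − (-0.10)(-0.10) = 0.3800
adj(I−A) = [[0.60, 0.10], [0.10, 0.65]]
(I − A)⁻¹ = adj(I−A) / det(I−A) ≈
  [   1.5789     0.2632]
  [   0.2632     1.7105]
x = (I − A)⁻¹ d = adj(I−A)·d / det(I−A), with det(I−A) = 0.3800:
  x_1 = (0.60·50 + 0.10·220) / 0.3800 = 52.00 / 0.3800 ≈ 136.8
  x_2 = (0.10·50 + 0.65·220) / 0.3800 = 148.00 / 0.3800 ≈ 389.5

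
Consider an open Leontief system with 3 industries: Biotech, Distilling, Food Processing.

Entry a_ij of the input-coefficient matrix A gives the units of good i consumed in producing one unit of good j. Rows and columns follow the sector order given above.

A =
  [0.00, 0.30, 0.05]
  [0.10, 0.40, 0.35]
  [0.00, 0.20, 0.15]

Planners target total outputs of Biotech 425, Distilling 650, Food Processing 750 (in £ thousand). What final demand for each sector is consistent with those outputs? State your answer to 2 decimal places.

I − A =
  [   1.00    -0.30    -0.05]
  [  -0.10     0.60    -0.35]
  [   0.00    -0.20     0.85]
d = (I − A) x:
  d_B = (+1.00)·425 + (-0.30)·650 + (-0.05)·750 = 192.50
  d_D = (-0.10)·425 + (+0.60)·650 + (-0.35)·750 = 85.00
  d_F = (+0.00)·425 + (-0.20)·650 + (+0.85)·750 = 507.50

d_B = 192.50, d_D = 85.00, d_F = 507.50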